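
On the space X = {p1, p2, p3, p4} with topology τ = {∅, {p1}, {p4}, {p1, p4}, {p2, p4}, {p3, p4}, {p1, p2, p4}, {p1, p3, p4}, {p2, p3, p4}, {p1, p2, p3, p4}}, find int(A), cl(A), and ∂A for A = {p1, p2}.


int(A) = {p1}, cl(A) = {p1, p2}, ∂A = {p2}.

Closed sets in (X, τ) are complements of opens:
  closed(X, τ) = {∅, {p1}, {p2}, {p3}, {p1, p2}, {p1, p3}, {p2, p3}, {p1, p2, p3}, {p2, p3, p4}, {p1, p2, p3, p4}}.
int(A) = ⋃ {U ∈ τ : U ⊆ A}. Opens contained in A: ∅, {p1}.
Taking the union of these: int(A) = {p1}.
cl(A) = ⋂ {C closed : A ⊆ C}. Closed sets containing A: {p1, p2}, {p1, p2, p3}, {p1, p2, p3, p4}.
Intersecting these: cl(A) = {p1, p2}.
∂A = cl(A) ∖ int(A) = {p1, p2} ∖ {p1} = {p2}.


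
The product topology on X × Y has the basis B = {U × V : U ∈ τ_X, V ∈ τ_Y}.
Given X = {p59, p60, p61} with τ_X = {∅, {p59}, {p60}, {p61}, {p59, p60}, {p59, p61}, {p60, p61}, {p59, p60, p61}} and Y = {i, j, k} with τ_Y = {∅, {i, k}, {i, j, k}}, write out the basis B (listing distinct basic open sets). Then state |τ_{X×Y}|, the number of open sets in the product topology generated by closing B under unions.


Basis B = {∅ × ∅, {p59} × {i, k}, {p60} × {i, k}, {p61} × {i, k}, {p59} × {i, j, k}, {p60} × {i, j, k}, {p61} × {i, j, k}, {p59, p60} × {i, k}, {p59, p61} × {i, k}, {p60, p61} × {i, k}, {p59, p60} × {i, j, k}, {p59, p61} × {i, j, k}, {p59, p60, p61} × {i, k}, {p60, p61} × {i, j, k}, {p59, p60, p61} × {i, j, k}}; |τ_{X×Y}| = 27.

Enumerate products U × V with U ∈ τ_X, V ∈ τ_Y (deduplicated):
  ∅ × ∅ = {} (∅)
  {p59} × {i, k} = {(p59,i), (p59,k)}
  {p60} × {i, k} = {(p60,i), (p60,k)}
  {p61} × {i, k} = {(p61,i), (p61,k)}
  {p59} × {i, j, k} = {(p59,i), (p59,j), (p59,k)}
  {p60} × {i, j, k} = {(p60,i), (p60,j), (p60,k)}
  {p61} × {i, j, k} = {(p61,i), (p61,j), (p61,k)}
  {p59, p60} × {i, k} = {(p59,i), (p59,k), (p60,i), (p60,k)}
  {p59, p61} × {i, k} = {(p59,i), (p59,k), (p61,i), (p61,k)}
  {p60, p61} × {i, k} = {(p60,i), (p60,k), (p61,i), (p61,k)}
  {p59, p60} × {i, j, k} = {(p59,i), (p59,j), (p59,k), (p60,i), (p60,j), (p60,k)}
  {p59, p61} × {i, j, k} = {(p59,i), (p59,j), (p59,k), (p61,i), (p61,j), (p61,k)}
  {p59, p60, p61} × {i, k} = {(p59,i), (p59,k), (p60,i), (p60,k), (p61,i), (p61,k)}
  {p60, p61} × {i, j, k} = {(p60,i), (p60,j), (p60,k), (p61,i), (p61,j), (p61,k)}
  {p59, p60, p61} × {i, j, k} = {(p59,i), (p59,j), (p59,k), (p60,i), (p60,j), (p60,k), (p61,i), (p61,j), (p61,k)}
These 15 distinct sets form the basis B.
Close under arbitrary unions to get τ_{X×Y}; counting gives |τ_{X×Y}| = 27.


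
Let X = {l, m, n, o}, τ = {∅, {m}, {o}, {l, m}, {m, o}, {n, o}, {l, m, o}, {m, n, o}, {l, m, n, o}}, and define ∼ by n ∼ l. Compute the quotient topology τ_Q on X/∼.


X/∼ = {[l=n], [m], [o]}; |τ_Q| = 5.

Equivalence classes: [l=n], [m], [o].
Quotient map π: X → X/∼ sends l ↦ [l=n], m ↦ [m], n ↦ [l=n], o ↦ [o].
For each subset V ⊆ X/∼, compute π^{-1}(V) ⊆ X and check whether π^{-1}(V) ∈ τ. V is open in τ_Q iff π^{-1}(V) ∈ τ.
  V = {}: π^{-1}(V) = ∅ ∈ τ ✓.
  V = {[l=n]}: π^{-1}(V) = {l, n} ∉ τ ✗.
  V = {[m]}: π^{-1}(V) = {m} ∈ τ ✓.
  V = {[l=n], [m]}: π^{-1}(V) = {l, m, n} ∉ τ ✗.
  V = {[o]}: π^{-1}(V) = {o} ∈ τ ✓.
  V = {[l=n], [o]}: π^{-1}(V) = {l, n, o} ∉ τ ✗.
  V = {[m], [o]}: π^{-1}(V) = {m, o} ∈ τ ✓.
  V = {[l=n], [m], [o]}: π^{-1}(V) = {l, m, n, o} ∈ τ ✓.
Open sets in the quotient: τ_Q = {{}, {[m]}, {[o]}, {[m], [o]}, {[l=n], [m], [o]}} (5 elements).


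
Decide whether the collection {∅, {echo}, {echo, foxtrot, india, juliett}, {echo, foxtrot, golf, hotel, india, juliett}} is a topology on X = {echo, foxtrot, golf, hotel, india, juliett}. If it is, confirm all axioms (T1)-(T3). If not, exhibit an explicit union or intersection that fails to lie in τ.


τ IS a topology on X.

Axiom (T1): ∅ ∈ τ? Yes; X ∈ τ? Yes.
Axiom (T2/T3): check pairwise unions and intersections of members of τ.
All pairwise intersections and unions checked — each lies in τ. Therefore τ satisfies (T1), (T2), (T3): it IS a topology on X.


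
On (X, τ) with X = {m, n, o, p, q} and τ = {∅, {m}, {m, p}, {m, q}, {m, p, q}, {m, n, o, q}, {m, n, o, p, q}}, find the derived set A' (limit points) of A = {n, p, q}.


A' = {n, o}

For each x ∈ X, list the open sets U ∈ τ with x ∈ U, then check whether U ∩ (A ∖ {x}) ≠ ∅ for every such U.
  x = m: open {m} ∋ x has {m} ∩ (A ∖ {m}) = ∅, so x is NOT a limit point.
  x = n: opens ∋ x are {m, n, o, q}, {m, n, o, p, q}; each meets A ∖ {n}, so x IS a limit point.
  x = o: opens ∋ x are {m, n, o, q}, {m, n, o, p, q}; each meets A ∖ {o}, so x IS a limit point.
  x = p: open {m, p} ∋ x has {m, p} ∩ (A ∖ {p}) = ∅, so x is NOT a limit point.
  x = q: open {m, q} ∋ x has {m, q} ∩ (A ∖ {q}) = ∅, so x is NOT a limit point.
Collecting: A' = {n, o}.


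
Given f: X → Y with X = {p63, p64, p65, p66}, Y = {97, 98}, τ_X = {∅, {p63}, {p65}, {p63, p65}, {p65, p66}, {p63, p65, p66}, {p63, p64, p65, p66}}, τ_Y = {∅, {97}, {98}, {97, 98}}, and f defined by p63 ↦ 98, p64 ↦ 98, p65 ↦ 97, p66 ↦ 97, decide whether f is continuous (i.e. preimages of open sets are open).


f is NOT continuous.

Compute f^{-1}(U) for each U ∈ τ_Y:
  U = ∅: f^{-1}(U) = ∅ ∈ τ_X ✓.
  U = {97}: f^{-1}(U) = {p65, p66} ∈ τ_X ✓.
  U = {98}: f^{-1}(U) = {p63, p64} ∉ τ_X ✗.
  U = {97, 98}: f^{-1}(U) = {p63, p64, p65, p66} ∈ τ_X ✓.
Found U = {98} with f^{-1}(U) = {p63, p64} not in τ_X. Therefore f is NOT continuous.


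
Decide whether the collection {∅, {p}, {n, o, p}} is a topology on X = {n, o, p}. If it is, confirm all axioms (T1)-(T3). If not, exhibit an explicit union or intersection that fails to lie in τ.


τ IS a topology on X.

Axiom (T1): ∅ ∈ τ? Yes; X ∈ τ? Yes.
Axiom (T2/T3): check pairwise unions and intersections of members of τ.
All pairwise intersections and unions checked — each lies in τ. Therefore τ satisfies (T1), (T2), (T3): it IS a topology on X.


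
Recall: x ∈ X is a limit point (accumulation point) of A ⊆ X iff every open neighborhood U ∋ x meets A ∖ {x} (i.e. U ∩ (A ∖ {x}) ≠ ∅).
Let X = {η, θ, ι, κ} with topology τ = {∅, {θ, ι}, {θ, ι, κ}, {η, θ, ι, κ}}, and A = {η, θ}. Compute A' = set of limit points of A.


A' = {η, ι, κ}

For each x ∈ X, list the open sets U ∈ τ with x ∈ U, then check whether U ∩ (A ∖ {x}) ≠ ∅ for every such U.
  x = η: opens ∋ x are {η, θ, ι, κ}; each meets A ∖ {η}, so x IS a limit point.
  x = θ: open {θ, ι} ∋ x has {θ, ι} ∩ (A ∖ {θ}) = ∅, so x is NOT a limit point.
  x = ι: opens ∋ x are {θ, ι}, {θ, ι, κ}, {η, θ, ι, κ}; each meets A ∖ {ι}, so x IS a limit point.
  x = κ: opens ∋ x are {θ, ι, κ}, {η, θ, ι, κ}; each meets A ∖ {κ}, so x IS a limit point.
Collecting: A' = {η, ι, κ}.


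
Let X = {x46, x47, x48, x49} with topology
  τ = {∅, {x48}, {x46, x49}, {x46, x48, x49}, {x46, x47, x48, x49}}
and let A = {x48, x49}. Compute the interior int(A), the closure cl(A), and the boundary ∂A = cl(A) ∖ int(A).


int(A) = {x48}, cl(A) = {x46, x47, x48, x49}, ∂A = {x46, x47, x49}.

Closed sets in (X, τ) are complements of opens:
  closed(X, τ) = {∅, {x47}, {x47, x48}, {x46, x47, x49}, {x46, x47, x48, x49}}.
int(A) = ⋃ {U ∈ τ : U ⊆ A}. Opens contained in A: ∅, {x48}.
Taking the union of these: int(A) = {x48}.
cl(A) = ⋂ {C closed : A ⊆ C}. Closed sets containing A: {x46, x47, x48, x49}.
Intersecting these: cl(A) = {x46, x47, x48, x49}.
∂A = cl(A) ∖ int(A) = {x46, x47, x48, x49} ∖ {x48} = {x46, x47, x49}.


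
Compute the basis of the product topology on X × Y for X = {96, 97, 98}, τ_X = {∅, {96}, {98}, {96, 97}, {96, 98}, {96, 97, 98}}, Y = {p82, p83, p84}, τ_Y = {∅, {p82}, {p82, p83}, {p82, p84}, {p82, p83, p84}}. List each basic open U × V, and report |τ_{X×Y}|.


Basis B = {∅ × ∅, {96} × {p82}, {98} × {p82}, {96} × {p82, p83}, {96} × {p82, p84}, {96, 97} × {p82}, {96, 98} × {p82}, {98} × {p82, p83}, {98} × {p82, p84}, {96} × {p82, p83, p84}, {96, 97, 98} × {p82}, {98} × {p82, p83, p84}, {96, 97} × {p82, p83}, {96, 98} × {p82, p83}, {96, 97} × {p82, p84}, {96, 98} × {p82, p84}, {96, 97} × {p82, p83, p84}, {96, 98} × {p82, p83, p84}, {96, 97, 98} × {p82, p83}, {96, 97, 98} × {p82, p84}, {96, 97, 98} × {p82, p83, p84}}; |τ_{X×Y}| = 70.

Enumerate products U × V with U ∈ τ_X, V ∈ τ_Y (deduplicated):
  ∅ × ∅ = {} (∅)
  {96} × {p82} = {(96,p82)}
  {98} × {p82} = {(98,p82)}
  {96} × {p82, p83} = {(96,p82), (96,p83)}
  {96} × {p82, p84} = {(96,p82), (96,p84)}
  {96, 97} × {p82} = {(96,p82), (97,p82)}
  {96, 98} × {p82} = {(96,p82), (98,p82)}
  {98} × {p82, p83} = {(98,p82), (98,p83)}
  {98} × {p82, p84} = {(98,p82), (98,p84)}
  {96} × {p82, p83, p84} = {(96,p82), (96,p83), (96,p84)}
  {96, 97, 98} × {p82} = {(96,p82), (97,p82), (98,p82)}
  {98} × {p82, p83, p84} = {(98,p82), (98,p83), (98,p84)}
  {96, 97} × {p82, p83} = {(96,p82), (96,p83), (97,p82), (97,p83)}
  {96, 98} × {p82, p83} = {(96,p82), (96,p83), (98,p82), (98,p83)}
  {96, 97} × {p82, p84} = {(96,p82), (96,p84), (97,p82), (97,p84)}
  {96, 98} × {p82, p84} = {(96,p82), (96,p84), (98,p82), (98,p84)}
  {96, 97} × {p82, p83, p84} = {(96,p82), (96,p83), (96,p84), (97,p82), (97,p83), (97,p84)}
  {96, 98} × {p82, p83, p84} = {(96,p82), (96,p83), (96,p84), (98,p82), (98,p83), (98,p84)}
  {96, 97, 98} × {p82, p83} = {(96,p82), (96,p83), (97,p82), (97,p83), (98,p82), (98,p83)}
  {96, 97, 98} × {p82, p84} = {(96,p82), (96,p84), (97,p82), (97,p84), (98,p82), (98,p84)}
  {96, 97, 98} × {p82, p83, p84} = {(96,p82), (96,p83), (96,p84), (97,p82), (97,p83), (97,p84), (98,p82), (98,p83), (98,p84)}
These 21 distinct sets form the basis B.
Close under arbitrary unions to get τ_{X×Y}; counting gives |τ_{X×Y}| = 70.


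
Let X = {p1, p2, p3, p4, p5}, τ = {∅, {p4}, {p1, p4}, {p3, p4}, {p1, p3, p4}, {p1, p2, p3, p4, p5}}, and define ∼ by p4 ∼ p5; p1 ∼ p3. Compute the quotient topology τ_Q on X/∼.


X/∼ = {[p1=p3], [p2], [p4=p5]}; |τ_Q| = 2.

Equivalence classes: [p1=p3], [p2], [p4=p5].
Quotient map π: X → X/∼ sends p1 ↦ [p1=p3], p2 ↦ [p2], p3 ↦ [p1=p3], p4 ↦ [p4=p5], p5 ↦ [p4=p5].
For each subset V ⊆ X/∼, compute π^{-1}(V) ⊆ X and check whether π^{-1}(V) ∈ τ. V is open in τ_Q iff π^{-1}(V) ∈ τ.
  V = {}: π^{-1}(V) = ∅ ∈ τ ✓.
  V = {[p1=p3]}: π^{-1}(V) = {p1, p3} ∉ τ ✗.
  V = {[p2]}: π^{-1}(V) = {p2} ∉ τ ✗.
  V = {[p1=p3], [p2]}: π^{-1}(V) = {p1, p2, p3} ∉ τ ✗.
  V = {[p4=p5]}: π^{-1}(V) = {p4, p5} ∉ τ ✗.
  V = {[p1=p3], [p4=p5]}: π^{-1}(V) = {p1, p3, p4, p5} ∉ τ ✗.
  V = {[p2], [p4=p5]}: π^{-1}(V) = {p2, p4, p5} ∉ τ ✗.
  V = {[p1=p3], [p2], [p4=p5]}: π^{-1}(V) = {p1, p2, p3, p4, p5} ∈ τ ✓.
Open sets in the quotient: τ_Q = {{}, {[p1=p3], [p2], [p4=p5]}} (2 elements).


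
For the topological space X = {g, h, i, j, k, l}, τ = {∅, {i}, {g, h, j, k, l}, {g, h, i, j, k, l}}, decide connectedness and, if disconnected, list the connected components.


(X, τ) is disconnected; components = [{i}, {g, h, j, k, l}].

Find clopen sets (U ∈ τ with X ∖ U ∈ τ):
  U = ∅, X ∖ U = {g, h, i, j, k, l} — both open, so U is clopen.
  U = {i}, X ∖ U = {g, h, j, k, l} — both open, so U is clopen.
  U = {g, h, j, k, l}, X ∖ U = {i} — both open, so U is clopen.
  U = {g, h, i, j, k, l}, X ∖ U = ∅ — both open, so U is clopen.
Nontrivial clopen(s) exist: e.g. {i}. So (X, τ) is disconnected.
Compute connected components by grouping points that agree on all clopens:
  component: {i}
  component: {g, h, j, k, l}


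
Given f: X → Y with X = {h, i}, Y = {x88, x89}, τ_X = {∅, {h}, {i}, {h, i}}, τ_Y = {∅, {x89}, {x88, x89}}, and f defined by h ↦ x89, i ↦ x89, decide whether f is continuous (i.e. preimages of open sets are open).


f IS continuous.

Compute f^{-1}(U) for each U ∈ τ_Y:
  U = ∅: f^{-1}(U) = ∅ ∈ τ_X ✓.
  U = {x89}: f^{-1}(U) = {h, i} ∈ τ_X ✓.
  U = {x88, x89}: f^{-1}(U) = {h, i} ∈ τ_X ✓.
Every preimage lies in τ_X, so f IS continuous.


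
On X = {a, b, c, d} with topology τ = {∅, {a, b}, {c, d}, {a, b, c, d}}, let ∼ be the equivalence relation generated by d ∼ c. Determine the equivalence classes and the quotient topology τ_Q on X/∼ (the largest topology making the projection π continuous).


X/∼ = {[a], [b], [c=d]}; |τ_Q| = 4.

Equivalence classes: [a], [b], [c=d].
Quotient map π: X → X/∼ sends a ↦ [a], b ↦ [b], c ↦ [c=d], d ↦ [c=d].
For each subset V ⊆ X/∼, compute π^{-1}(V) ⊆ X and check whether π^{-1}(V) ∈ τ. V is open in τ_Q iff π^{-1}(V) ∈ τ.
  V = {}: π^{-1}(V) = ∅ ∈ τ ✓.
  V = {[a]}: π^{-1}(V) = {a} ∉ τ ✗.
  V = {[b]}: π^{-1}(V) = {b} ∉ τ ✗.
  V = {[a], [b]}: π^{-1}(V) = {a, b} ∈ τ ✓.
  V = {[c=d]}: π^{-1}(V) = {c, d} ∈ τ ✓.
  V = {[a], [c=d]}: π^{-1}(V) = {a, c, d} ∉ τ ✗.
  V = {[b], [c=d]}: π^{-1}(V) = {b, c, d} ∉ τ ✗.
  V = {[a], [b], [c=d]}: π^{-1}(V) = {a, b, c, d} ∈ τ ✓.
Open sets in the quotient: τ_Q = {{}, {[a], [b]}, {[c=d]}, {[a], [b], [c=d]}} (4 elements).


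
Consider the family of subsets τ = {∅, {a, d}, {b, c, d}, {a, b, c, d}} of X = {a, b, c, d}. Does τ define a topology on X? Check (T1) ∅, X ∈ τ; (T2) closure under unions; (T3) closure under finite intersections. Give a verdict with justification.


τ is NOT a topology on X.

Axiom (T1): ∅ ∈ τ? Yes; X ∈ τ? Yes.
Axiom (T2/T3): check pairwise unions and intersections of members of τ.
Counterexample for (T3): {a, d} ∩ {b, c, d} = {d} ∉ τ. Therefore τ is NOT a topology.


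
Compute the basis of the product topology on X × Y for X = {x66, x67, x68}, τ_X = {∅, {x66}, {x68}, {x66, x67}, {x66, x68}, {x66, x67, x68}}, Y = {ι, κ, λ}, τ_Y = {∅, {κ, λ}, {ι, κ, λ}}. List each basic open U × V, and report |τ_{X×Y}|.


Basis B = {∅ × ∅, {x66} × {κ, λ}, {x68} × {κ, λ}, {x66} × {ι, κ, λ}, {x68} × {ι, κ, λ}, {x66, x67} × {κ, λ}, {x66, x68} × {κ, λ}, {x66, x67} × {ι, κ, λ}, {x66, x68} × {ι, κ, λ}, {x66, x67, x68} × {κ, λ}, {x66, x67, x68} × {ι, κ, λ}}; |τ_{X×Y}| = 18.

Enumerate products U × V with U ∈ τ_X, V ∈ τ_Y (deduplicated):
  ∅ × ∅ = {} (∅)
  {x66} × {κ, λ} = {(x66,κ), (x66,λ)}
  {x68} × {κ, λ} = {(x68,κ), (x68,λ)}
  {x66} × {ι, κ, λ} = {(x66,ι), (x66,κ), (x66,λ)}
  {x68} × {ι, κ, λ} = {(x68,ι), (x68,κ), (x68,λ)}
  {x66, x67} × {κ, λ} = {(x66,κ), (x66,λ), (x67,κ), (x67,λ)}
  {x66, x68} × {κ, λ} = {(x66,κ), (x66,λ), (x68,κ), (x68,λ)}
  {x66, x67} × {ι, κ, λ} = {(x66,ι), (x66,κ), (x66,λ), (x67,ι), (x67,κ), (x67,λ)}
  {x66, x68} × {ι, κ, λ} = {(x66,ι), (x66,κ), (x66,λ), (x68,ι), (x68,κ), (x68,λ)}
  {x66, x67, x68} × {κ, λ} = {(x66,κ), (x66,λ), (x67,κ), (x67,λ), (x68,κ), (x68,λ)}
  {x66, x67, x68} × {ι, κ, λ} = {(x66,ι), (x66,κ), (x66,λ), (x67,ι), (x67,κ), (x67,λ), (x68,ι), (x68,κ), (x68,λ)}
These 11 distinct sets form the basis B.
Close under arbitrary unions to get τ_{X×Y}; counting gives |τ_{X×Y}| = 18.


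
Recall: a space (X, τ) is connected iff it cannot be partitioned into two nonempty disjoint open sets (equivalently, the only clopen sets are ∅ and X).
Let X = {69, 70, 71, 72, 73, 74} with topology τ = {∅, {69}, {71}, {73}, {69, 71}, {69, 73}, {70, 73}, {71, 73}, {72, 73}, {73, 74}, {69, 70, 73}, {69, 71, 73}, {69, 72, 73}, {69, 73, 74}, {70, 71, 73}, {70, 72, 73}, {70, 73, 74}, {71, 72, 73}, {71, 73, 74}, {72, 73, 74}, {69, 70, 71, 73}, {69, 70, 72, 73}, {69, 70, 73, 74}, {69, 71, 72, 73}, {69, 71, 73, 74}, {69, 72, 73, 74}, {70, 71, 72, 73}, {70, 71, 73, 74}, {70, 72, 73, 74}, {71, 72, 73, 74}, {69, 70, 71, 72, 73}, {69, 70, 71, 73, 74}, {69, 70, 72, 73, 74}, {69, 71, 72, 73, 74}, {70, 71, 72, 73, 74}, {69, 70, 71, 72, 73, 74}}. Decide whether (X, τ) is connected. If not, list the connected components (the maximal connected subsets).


(X, τ) is disconnected; components = [{69}, {71}, {70, 72, 73, 74}].

Find clopen sets (U ∈ τ with X ∖ U ∈ τ):
  U = ∅, X ∖ U = {69, 70, 71, 72, 73, 74} — both open, so U is clopen.
  U = {69}, X ∖ U = {70, 71, 72, 73, 74} — both open, so U is clopen.
  U = {71}, X ∖ U = {69, 70, 72, 73, 74} — both open, so U is clopen.
  U = {69, 71}, X ∖ U = {70, 72, 73, 74} — both open, so U is clopen.
  U = {70, 72, 73, 74}, X ∖ U = {69, 71} — both open, so U is clopen.
  U = {69, 70, 72, 73, 74}, X ∖ U = {71} — both open, so U is clopen.
  U = {70, 71, 72, 73, 74}, X ∖ U = {69} — both open, so U is clopen.
  U = {69, 70, 71, 72, 73, 74}, X ∖ U = ∅ — both open, so U is clopen.
Nontrivial clopen(s) exist: e.g. {70, 71, 72, 73, 74}. So (X, τ) is disconnected.
Compute connected components by grouping points that agree on all clopens:
  component: {69}
  component: {71}
  component: {70, 72, 73, 74}


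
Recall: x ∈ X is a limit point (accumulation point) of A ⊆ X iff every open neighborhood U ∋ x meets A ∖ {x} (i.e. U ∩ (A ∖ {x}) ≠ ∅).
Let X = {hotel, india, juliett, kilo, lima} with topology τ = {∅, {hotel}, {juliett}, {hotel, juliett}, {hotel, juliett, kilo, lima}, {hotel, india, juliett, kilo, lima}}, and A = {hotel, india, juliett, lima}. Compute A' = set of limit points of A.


A' = {india, kilo, lima}

For each x ∈ X, list the open sets U ∈ τ with x ∈ U, then check whether U ∩ (A ∖ {x}) ≠ ∅ for every such U.
  x = hotel: open {hotel} ∋ x has {hotel} ∩ (A ∖ {hotel}) = ∅, so x is NOT a limit point.
  x = india: opens ∋ x are {hotel, india, juliett, kilo, lima}; each meets A ∖ {india}, so x IS a limit point.
  x = juliett: open {juliett} ∋ x has {juliett} ∩ (A ∖ {juliett}) = ∅, so x is NOT a limit point.
  x = kilo: opens ∋ x are {hotel, juliett, kilo, lima}, {hotel, india, juliett, kilo, lima}; each meets A ∖ {kilo}, so x IS a limit point.
  x = lima: opens ∋ x are {hotel, juliett, kilo, lima}, {hotel, india, juliett, kilo, lima}; each meets A ∖ {lima}, so x IS a limit point.
Collecting: A' = {india, kilo, lima}.


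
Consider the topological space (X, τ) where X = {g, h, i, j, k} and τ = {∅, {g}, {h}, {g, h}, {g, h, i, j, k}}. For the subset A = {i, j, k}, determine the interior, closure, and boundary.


int(A) = ∅, cl(A) = {i, j, k}, ∂A = {i, j, k}.

Closed sets in (X, τ) are complements of opens:
  closed(X, τ) = {∅, {i, j, k}, {g, i, j, k}, {h, i, j, k}, {g, h, i, j, k}}.
int(A) = ⋃ {U ∈ τ : U ⊆ A}. Opens contained in A: ∅.
Taking the union of these: int(A) = ∅.
cl(A) = ⋂ {C closed : A ⊆ C}. Closed sets containing A: {i, j, k}, {g, i, j, k}, {h, i, j, k}, {g, h, i, j, k}.
Intersecting these: cl(A) = {i, j, k}.
∂A = cl(A) ∖ int(A) = {i, j, k} ∖ ∅ = {i, j, k}.


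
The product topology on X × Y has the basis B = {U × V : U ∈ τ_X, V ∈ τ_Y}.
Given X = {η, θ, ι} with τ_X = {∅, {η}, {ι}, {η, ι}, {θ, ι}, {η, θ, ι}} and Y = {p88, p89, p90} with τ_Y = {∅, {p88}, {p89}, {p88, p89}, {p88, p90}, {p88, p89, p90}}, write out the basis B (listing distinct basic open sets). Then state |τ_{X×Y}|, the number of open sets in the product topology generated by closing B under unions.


Basis B = {∅ × ∅, {η} × {p88}, {η} × {p89}, {ι} × {p88}, {ι} × {p89}, {η} × {p88, p89}, {η} × {p88, p90}, {η, ι} × {p88}, {η, ι} × {p89}, {θ, ι} × {p88}, {θ, ι} × {p89}, {ι} × {p88, p89}, {ι} × {p88, p90}, {η} × {p88, p89, p90}, {η, θ, ι} × {p88}, {η, θ, ι} × {p89}, {ι} × {p88, p89, p90}, {η, ι} × {p88, p89}, {η, ι} × {p88, p90}, {θ, ι} × {p88, p89}, {θ, ι} × {p88, p90}, {η, ι} × {p88, p89, p90}, {η, θ, ι} × {p88, p89}, {η, θ, ι} × {p88, p90}, {θ, ι} × {p88, p89, p90}, {η, θ, ι} × {p88, p89, p90}}; |τ_{X×Y}| = 108.

Enumerate products U × V with U ∈ τ_X, V ∈ τ_Y (deduplicated):
  ∅ × ∅ = {} (∅)
  {η} × {p88} = {(η,p88)}
  {η} × {p89} = {(η,p89)}
  {ι} × {p88} = {(ι,p88)}
  {ι} × {p89} = {(ι,p89)}
  {η} × {p88, p89} = {(η,p88), (η,p89)}
  {η} × {p88, p90} = {(η,p88), (η,p90)}
  {η, ι} × {p88} = {(η,p88), (ι,p88)}
  {η, ι} × {p89} = {(η,p89), (ι,p89)}
  {θ, ι} × {p88} = {(θ,p88), (ι,p88)}
  {θ, ι} × {p89} = {(θ,p89), (ι,p89)}
  {ι} × {p88, p89} = {(ι,p88), (ι,p89)}
  {ι} × {p88, p90} = {(ι,p88), (ι,p90)}
  {η} × {p88, p89, p90} = {(η,p88), (η,p89), (η,p90)}
  {η, θ, ι} × {p88} = {(η,p88), (θ,p88), (ι,p88)}
  {η, θ, ι} × {p89} = {(η,p89), (θ,p89), (ι,p89)}
  {ι} × {p88, p89, p90} = {(ι,p88), (ι,p89), (ι,p90)}
  {η, ι} × {p88, p89} = {(η,p88), (η,p89), (ι,p88), (ι,p89)}
  {η, ι} × {p88, p90} = {(η,p88), (η,p90), (ι,p88), (ι,p90)}
  {θ, ι} × {p88, p89} = {(θ,p88), (θ,p89), (ι,p88), (ι,p89)}
  {θ, ι} × {p88, p90} = {(θ,p88), (θ,p90), (ι,p88), (ι,p90)}
  {η, ι} × {p88, p89, p90} = {(η,p88), (η,p89), (η,p90), (ι,p88), (ι,p89), (ι,p90)}
  {η, θ, ι} × {p88, p89} = {(η,p88), (η,p89), (θ,p88), (θ,p89), (ι,p88), (ι,p89)}
  {η, θ, ι} × {p88, p90} = {(η,p88), (η,p90), (θ,p88), (θ,p90), (ι,p88), (ι,p90)}
  {θ, ι} × {p88, p89, p90} = {(θ,p88), (θ,p89), (θ,p90), (ι,p88), (ι,p89), (ι,p90)}
  {η, θ, ι} × {p88, p89, p90} = {(η,p88), (η,p89), (η,p90), (θ,p88), (θ,p89), (θ,p90), (ι,p88), (ι,p89), (ι,p90)}
These 26 distinct sets form the basis B.
Close under arbitrary unions to get τ_{X×Y}; counting gives |τ_{X×Y}| = 108.


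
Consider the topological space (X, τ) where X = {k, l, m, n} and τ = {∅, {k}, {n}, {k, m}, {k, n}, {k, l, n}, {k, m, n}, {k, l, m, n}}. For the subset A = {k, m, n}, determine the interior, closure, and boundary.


int(A) = {k, m, n}, cl(A) = {k, l, m, n}, ∂A = {l}.

Closed sets in (X, τ) are complements of opens:
  closed(X, τ) = {∅, {l}, {m}, {l, m}, {l, n}, {k, l, m}, {l, m, n}, {k, l, m, n}}.
int(A) = ⋃ {U ∈ τ : U ⊆ A}. Opens contained in A: ∅, {k}, {n}, {k, m}, {k, n}, {k, m, n}.
Taking the union of these: int(A) = {k, m, n}.
cl(A) = ⋂ {C closed : A ⊆ C}. Closed sets containing A: {k, l, m, n}.
Intersecting these: cl(A) = {k, l, m, n}.
∂A = cl(A) ∖ int(A) = {k, l, m, n} ∖ {k, m, n} = {l}.


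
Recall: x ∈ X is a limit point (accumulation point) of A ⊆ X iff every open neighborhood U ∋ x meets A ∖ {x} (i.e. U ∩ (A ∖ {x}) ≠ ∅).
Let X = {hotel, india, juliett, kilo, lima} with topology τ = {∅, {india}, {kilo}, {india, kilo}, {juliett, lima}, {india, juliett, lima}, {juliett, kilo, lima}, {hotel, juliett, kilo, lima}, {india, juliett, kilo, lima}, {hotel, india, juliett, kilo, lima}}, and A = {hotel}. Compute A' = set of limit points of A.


A' = ∅

For each x ∈ X, list the open sets U ∈ τ with x ∈ U, then check whether U ∩ (A ∖ {x}) ≠ ∅ for every such U.
  x = hotel: open {hotel, juliett, kilo, lima} ∋ x has {hotel, juliett, kilo, lima} ∩ (A ∖ {hotel}) = ∅, so x is NOT a limit point.
  x = india: open {india} ∋ x has {india} ∩ (A ∖ {india}) = ∅, so x is NOT a limit point.
  x = juliett: open {juliett, lima} ∋ x has {juliett, lima} ∩ (A ∖ {juliett}) = ∅, so x is NOT a limit point.
  x = kilo: open {kilo} ∋ x has {kilo} ∩ (A ∖ {kilo}) = ∅, so x is NOT a limit point.
  x = lima: open {juliett, lima} ∋ x has {juliett, lima} ∩ (A ∖ {lima}) = ∅, so x is NOT a limit point.
Collecting: A' = ∅.


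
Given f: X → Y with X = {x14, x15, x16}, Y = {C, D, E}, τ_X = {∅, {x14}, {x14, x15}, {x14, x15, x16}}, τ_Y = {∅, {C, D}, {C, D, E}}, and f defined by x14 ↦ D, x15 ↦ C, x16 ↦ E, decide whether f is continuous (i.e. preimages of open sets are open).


f IS continuous.

Compute f^{-1}(U) for each U ∈ τ_Y:
  U = ∅: f^{-1}(U) = ∅ ∈ τ_X ✓.
  U = {C, D}: f^{-1}(U) = {x14, x15} ∈ τ_X ✓.
  U = {C, D, E}: f^{-1}(U) = {x14, x15, x16} ∈ τ_X ✓.
Every preimage lies in τ_X, so f IS continuous.


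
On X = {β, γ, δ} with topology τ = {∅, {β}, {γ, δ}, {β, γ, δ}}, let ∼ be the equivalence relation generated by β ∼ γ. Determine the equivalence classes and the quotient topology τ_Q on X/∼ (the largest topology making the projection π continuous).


X/∼ = {[β=γ], [δ]}; |τ_Q| = 2.

Equivalence classes: [β=γ], [δ].
Quotient map π: X → X/∼ sends β ↦ [β=γ], γ ↦ [β=γ], δ ↦ [δ].
For each subset V ⊆ X/∼, compute π^{-1}(V) ⊆ X and check whether π^{-1}(V) ∈ τ. V is open in τ_Q iff π^{-1}(V) ∈ τ.
  V = {}: π^{-1}(V) = ∅ ∈ τ ✓.
  V = {[β=γ]}: π^{-1}(V) = {β, γ} ∉ τ ✗.
  V = {[δ]}: π^{-1}(V) = {δ} ∉ τ ✗.
  V = {[β=γ], [δ]}: π^{-1}(V) = {β, γ, δ} ∈ τ ✓.
Open sets in the quotient: τ_Q = {{}, {[β=γ], [δ]}} (2 elements).


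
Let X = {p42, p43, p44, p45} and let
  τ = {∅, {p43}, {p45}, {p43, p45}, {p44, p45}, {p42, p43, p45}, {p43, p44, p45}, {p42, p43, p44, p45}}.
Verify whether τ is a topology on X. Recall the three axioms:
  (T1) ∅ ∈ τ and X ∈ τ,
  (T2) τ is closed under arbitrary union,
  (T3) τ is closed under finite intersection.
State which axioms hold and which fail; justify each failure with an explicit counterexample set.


τ IS a topology on X.

Axiom (T1): ∅ ∈ τ? Yes; X ∈ τ? Yes.
Axiom (T2/T3): check pairwise unions and intersections of members of τ.
All pairwise intersections and unions checked — each lies in τ. Therefore τ satisfies (T1), (T2), (T3): it IS a topology on X.


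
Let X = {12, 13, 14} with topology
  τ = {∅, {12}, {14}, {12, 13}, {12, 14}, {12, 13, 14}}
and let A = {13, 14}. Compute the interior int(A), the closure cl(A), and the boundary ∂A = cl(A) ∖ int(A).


int(A) = {14}, cl(A) = {13, 14}, ∂A = {13}.

Closed sets in (X, τ) are complements of opens:
  closed(X, τ) = {∅, {13}, {14}, {12, 13}, {13, 14}, {12, 13, 14}}.
int(A) = ⋃ {U ∈ τ : U ⊆ A}. Opens contained in A: ∅, {14}.
Taking the union of these: int(A) = {14}.
cl(A) = ⋂ {C closed : A ⊆ C}. Closed sets containing A: {13, 14}, {12, 13, 14}.
Intersecting these: cl(A) = {13, 14}.
∂A = cl(A) ∖ int(A) = {13, 14} ∖ {14} = {13}.


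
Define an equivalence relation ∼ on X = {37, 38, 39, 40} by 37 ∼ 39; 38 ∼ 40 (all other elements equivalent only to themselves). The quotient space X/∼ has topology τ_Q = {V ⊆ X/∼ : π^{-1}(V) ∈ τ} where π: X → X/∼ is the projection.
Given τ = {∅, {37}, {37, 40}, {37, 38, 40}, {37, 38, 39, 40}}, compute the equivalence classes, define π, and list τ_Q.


X/∼ = {[37=39], [38=40]}; |τ_Q| = 2.

Equivalence classes: [37=39], [38=40].
Quotient map π: X → X/∼ sends 37 ↦ [37=39], 38 ↦ [38=40], 39 ↦ [37=39], 40 ↦ [38=40].
For each subset V ⊆ X/∼, compute π^{-1}(V) ⊆ X and check whether π^{-1}(V) ∈ τ. V is open in τ_Q iff π^{-1}(V) ∈ τ.
  V = {}: π^{-1}(V) = ∅ ∈ τ ✓.
  V = {[37=39]}: π^{-1}(V) = {37, 39} ∉ τ ✗.
  V = {[38=40]}: π^{-1}(V) = {38, 40} ∉ τ ✗.
  V = {[37=39], [38=40]}: π^{-1}(V) = {37, 38, 39, 40} ∈ τ ✓.
Open sets in the quotient: τ_Q = {{}, {[37=39], [38=40]}} (2 elements).


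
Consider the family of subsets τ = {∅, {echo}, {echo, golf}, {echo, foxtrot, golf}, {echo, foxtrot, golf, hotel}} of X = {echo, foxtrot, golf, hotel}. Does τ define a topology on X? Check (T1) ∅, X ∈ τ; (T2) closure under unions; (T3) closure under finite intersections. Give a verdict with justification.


τ IS a topology on X.

Axiom (T1): ∅ ∈ τ? Yes; X ∈ τ? Yes.
Axiom (T2/T3): check pairwise unions and intersections of members of τ.
All pairwise intersections and unions checked — each lies in τ. Therefore τ satisfies (T1), (T2), (T3): it IS a topology on X.


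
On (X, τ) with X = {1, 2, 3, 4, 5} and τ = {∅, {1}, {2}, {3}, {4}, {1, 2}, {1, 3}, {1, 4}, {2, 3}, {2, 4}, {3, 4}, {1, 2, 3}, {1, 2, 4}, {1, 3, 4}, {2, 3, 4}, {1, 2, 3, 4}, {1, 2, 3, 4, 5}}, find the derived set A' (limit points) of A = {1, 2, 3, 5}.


A' = {5}

For each x ∈ X, list the open sets U ∈ τ with x ∈ U, then check whether U ∩ (A ∖ {x}) ≠ ∅ for every such U.
  x = 1: open {1} ∋ x has {1} ∩ (A ∖ {1}) = ∅, so x is NOT a limit point.
  x = 2: open {2} ∋ x has {2} ∩ (A ∖ {2}) = ∅, so x is NOT a limit point.
  x = 3: open {3} ∋ x has {3} ∩ (A ∖ {3}) = ∅, so x is NOT a limit point.
  x = 4: open {4} ∋ x has {4} ∩ (A ∖ {4}) = ∅, so x is NOT a limit point.
  x = 5: opens ∋ x are {1, 2, 3, 4, 5}; each meets A ∖ {5}, so x IS a limit point.
Collecting: A' = {5}.


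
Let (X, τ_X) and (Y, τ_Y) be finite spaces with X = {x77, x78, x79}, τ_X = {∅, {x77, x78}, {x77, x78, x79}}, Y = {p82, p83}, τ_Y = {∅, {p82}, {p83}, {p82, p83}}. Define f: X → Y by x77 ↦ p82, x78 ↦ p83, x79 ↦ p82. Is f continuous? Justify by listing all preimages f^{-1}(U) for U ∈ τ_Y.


f is NOT continuous.

Compute f^{-1}(U) for each U ∈ τ_Y:
  U = ∅: f^{-1}(U) = ∅ ∈ τ_X ✓.
  U = {p82}: f^{-1}(U) = {x77, x79} ∉ τ_X ✗.
  U = {p83}: f^{-1}(U) = {x78} ∉ τ_X ✗.
  U = {p82, p83}: f^{-1}(U) = {x77, x78, x79} ∈ τ_X ✓.
Found U = {p82} with f^{-1}(U) = {x77, x79} not in τ_X. Therefore f is NOT continuous.


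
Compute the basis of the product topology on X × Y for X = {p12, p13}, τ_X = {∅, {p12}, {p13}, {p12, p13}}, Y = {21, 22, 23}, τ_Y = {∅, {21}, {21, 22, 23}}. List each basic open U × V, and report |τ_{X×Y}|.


Basis B = {∅ × ∅, {p12} × {21}, {p13} × {21}, {p12, p13} × {21}, {p12} × {21, 22, 23}, {p13} × {21, 22, 23}, {p12, p13} × {21, 22, 23}}; |τ_{X×Y}| = 9.

Enumerate products U × V with U ∈ τ_X, V ∈ τ_Y (deduplicated):
  ∅ × ∅ = {} (∅)
  {p12} × {21} = {(p12,21)}
  {p13} × {21} = {(p13,21)}
  {p12, p13} × {21} = {(p12,21), (p13,21)}
  {p12} × {21, 22, 23} = {(p12,21), (p12,22), (p12,23)}
  {p13} × {21, 22, 23} = {(p13,21), (p13,22), (p13,23)}
  {p12, p13} × {21, 22, 23} = {(p12,21), (p12,22), (p12,23), (p13,21), (p13,22), (p13,23)}
These 7 distinct sets form the basis B.
Close under arbitrary unions to get τ_{X×Y}; counting gives |τ_{X×Y}| = 9.


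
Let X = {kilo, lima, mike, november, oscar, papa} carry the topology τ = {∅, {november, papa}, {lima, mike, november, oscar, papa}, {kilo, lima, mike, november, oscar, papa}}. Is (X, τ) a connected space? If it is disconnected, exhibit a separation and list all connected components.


(X, τ) is connected.

Find clopen sets (U ∈ τ with X ∖ U ∈ τ):
  U = ∅, X ∖ U = {kilo, lima, mike, november, oscar, papa} — both open, so U is clopen.
  U = {kilo, lima, mike, november, oscar, papa}, X ∖ U = ∅ — both open, so U is clopen.
Only trivial clopens (∅ and X) exist, so (X, τ) is connected.
Compute connected components by grouping points that agree on all clopens:
  component: {kilo, lima, mike, november, oscar, papa}


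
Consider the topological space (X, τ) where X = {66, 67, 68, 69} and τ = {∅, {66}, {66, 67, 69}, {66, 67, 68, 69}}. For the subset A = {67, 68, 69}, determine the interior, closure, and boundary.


int(A) = ∅, cl(A) = {67, 68, 69}, ∂A = {67, 68, 69}.

Closed sets in (X, τ) are complements of opens:
  closed(X, τ) = {∅, {68}, {67, 68, 69}, {66, 67, 68, 69}}.
int(A) = ⋃ {U ∈ τ : U ⊆ A}. Opens contained in A: ∅.
Taking the union of these: int(A) = ∅.
cl(A) = ⋂ {C closed : A ⊆ C}. Closed sets containing A: {67, 68, 69}, {66, 67, 68, 69}.
Intersecting these: cl(A) = {67, 68, 69}.
∂A = cl(A) ∖ int(A) = {67, 68, 69} ∖ ∅ = {67, 68, 69}.


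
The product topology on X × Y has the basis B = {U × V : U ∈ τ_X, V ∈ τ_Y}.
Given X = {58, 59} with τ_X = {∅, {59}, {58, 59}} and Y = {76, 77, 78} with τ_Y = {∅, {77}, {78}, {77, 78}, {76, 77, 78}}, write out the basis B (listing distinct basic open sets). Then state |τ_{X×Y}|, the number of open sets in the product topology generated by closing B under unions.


Basis B = {∅ × ∅, {59} × {77}, {59} × {78}, {58, 59} × {77}, {58, 59} × {78}, {59} × {77, 78}, {59} × {76, 77, 78}, {58, 59} × {77, 78}, {58, 59} × {76, 77, 78}}; |τ_{X×Y}| = 14.

Enumerate products U × V with U ∈ τ_X, V ∈ τ_Y (deduplicated):
  ∅ × ∅ = {} (∅)
  {59} × {77} = {(59,77)}
  {59} × {78} = {(59,78)}
  {58, 59} × {77} = {(58,77), (59,77)}
  {58, 59} × {78} = {(58,78), (59,78)}
  {59} × {77, 78} = {(59,77), (59,78)}
  {59} × {76, 77, 78} = {(59,76), (59,77), (59,78)}
  {58, 59} × {77, 78} = {(58,77), (58,78), (59,77), (59,78)}
  {58, 59} × {76, 77, 78} = {(58,76), (58,77), (58,78), (59,76), (59,77), (59,78)}
These 9 distinct sets form the basis B.
Close under arbitrary unions to get τ_{X×Y}; counting gives |τ_{X×Y}| = 14.


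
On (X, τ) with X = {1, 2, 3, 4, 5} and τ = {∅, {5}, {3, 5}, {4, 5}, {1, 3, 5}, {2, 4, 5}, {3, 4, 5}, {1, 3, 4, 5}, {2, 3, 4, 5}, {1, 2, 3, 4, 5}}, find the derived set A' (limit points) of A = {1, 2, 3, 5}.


A' = {1, 2, 3, 4}

For each x ∈ X, list the open sets U ∈ τ with x ∈ U, then check whether U ∩ (A ∖ {x}) ≠ ∅ for every such U.
  x = 1: opens ∋ x are {1, 3, 5}, {1, 3, 4, 5}, {1, 2, 3, 4, 5}; each meets A ∖ {1}, so x IS a limit point.
  x = 2: opens ∋ x are {2, 4, 5}, {2, 3, 4, 5}, {1, 2, 3, 4, 5}; each meets A ∖ {2}, so x IS a limit point.
  x = 3: opens ∋ x are {3, 5}, {1, 3, 5}, {3, 4, 5}, {1, 3, 4, 5}, {2, 3, 4, 5}, {1, 2, 3, 4, 5}; each meets A ∖ {3}, so x IS a limit point.
  x = 4: opens ∋ x are {4, 5}, {2, 4, 5}, {3, 4, 5}, {1, 3, 4, 5}, {2, 3, 4, 5}, {1, 2, 3, 4, 5}; each meets A ∖ {4}, so x IS a limit point.
  x = 5: open {5} ∋ x has {5} ∩ (A ∖ {5}) = ∅, so x is NOT a limit point.
Collecting: A' = {1, 2, 3, 4}.


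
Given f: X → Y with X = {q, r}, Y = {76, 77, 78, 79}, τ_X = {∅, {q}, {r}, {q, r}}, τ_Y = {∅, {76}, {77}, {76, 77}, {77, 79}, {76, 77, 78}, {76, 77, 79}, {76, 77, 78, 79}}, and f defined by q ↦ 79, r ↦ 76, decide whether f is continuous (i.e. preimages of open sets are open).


f IS continuous.

Compute f^{-1}(U) for each U ∈ τ_Y:
  U = ∅: f^{-1}(U) = ∅ ∈ τ_X ✓.
  U = {76}: f^{-1}(U) = {r} ∈ τ_X ✓.
  U = {77}: f^{-1}(U) = ∅ ∈ τ_X ✓.
  U = {76, 77}: f^{-1}(U) = {r} ∈ τ_X ✓.
  U = {77, 79}: f^{-1}(U) = {q} ∈ τ_X ✓.
  U = {76, 77, 78}: f^{-1}(U) = {r} ∈ τ_X ✓.
  U = {76, 77, 79}: f^{-1}(U) = {q, r} ∈ τ_X ✓.
  U = {76, 77, 78, 79}: f^{-1}(U) = {q, r} ∈ τ_X ✓.
Every preimage lies in τ_X, so f IS continuous.


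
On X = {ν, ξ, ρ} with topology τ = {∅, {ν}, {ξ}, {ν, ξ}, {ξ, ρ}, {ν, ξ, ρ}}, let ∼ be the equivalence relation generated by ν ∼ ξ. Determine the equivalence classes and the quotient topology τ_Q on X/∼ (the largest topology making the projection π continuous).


X/∼ = {[ν=ξ], [ρ]}; |τ_Q| = 3.

Equivalence classes: [ν=ξ], [ρ].
Quotient map π: X → X/∼ sends ν ↦ [ν=ξ], ξ ↦ [ν=ξ], ρ ↦ [ρ].
For each subset V ⊆ X/∼, compute π^{-1}(V) ⊆ X and check whether π^{-1}(V) ∈ τ. V is open in τ_Q iff π^{-1}(V) ∈ τ.
  V = {}: π^{-1}(V) = ∅ ∈ τ ✓.
  V = {[ν=ξ]}: π^{-1}(V) = {ν, ξ} ∈ τ ✓.
  V = {[ρ]}: π^{-1}(V) = {ρ} ∉ τ ✗.
  V = {[ν=ξ], [ρ]}: π^{-1}(V) = {ν, ξ, ρ} ∈ τ ✓.
Open sets in the quotient: τ_Q = {{}, {[ν=ξ]}, {[ν=ξ], [ρ]}} (3 elements).


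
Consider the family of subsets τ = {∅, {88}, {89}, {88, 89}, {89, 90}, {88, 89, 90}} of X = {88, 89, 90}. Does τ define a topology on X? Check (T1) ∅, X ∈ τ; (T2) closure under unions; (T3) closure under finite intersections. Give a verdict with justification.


τ IS a topology on X.

Axiom (T1): ∅ ∈ τ? Yes; X ∈ τ? Yes.
Axiom (T2/T3): check pairwise unions and intersections of members of τ.
All pairwise intersections and unions checked — each lies in τ. Therefore τ satisfies (T1), (T2), (T3): it IS a topology on X.


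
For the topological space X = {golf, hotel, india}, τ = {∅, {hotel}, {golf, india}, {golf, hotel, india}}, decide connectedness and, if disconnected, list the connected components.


(X, τ) is disconnected; components = [{hotel}, {golf, india}].

Find clopen sets (U ∈ τ with X ∖ U ∈ τ):
  U = ∅, X ∖ U = {golf, hotel, india} — both open, so U is clopen.
  U = {hotel}, X ∖ U = {golf, india} — both open, so U is clopen.
  U = {golf, india}, X ∖ U = {hotel} — both open, so U is clopen.
  U = {golf, hotel, india}, X ∖ U = ∅ — both open, so U is clopen.
Nontrivial clopen(s) exist: e.g. {golf, india}. So (X, τ) is disconnected.
Compute connected components by grouping points that agree on all clopens:
  component: {hotel}
  component: {golf, india}


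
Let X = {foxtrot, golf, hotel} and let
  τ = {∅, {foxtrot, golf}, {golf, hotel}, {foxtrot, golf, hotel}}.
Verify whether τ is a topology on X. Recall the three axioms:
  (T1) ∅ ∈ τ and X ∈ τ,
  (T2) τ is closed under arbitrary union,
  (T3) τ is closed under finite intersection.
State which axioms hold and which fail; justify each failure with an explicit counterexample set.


τ is NOT a topology on X.

Axiom (T1): ∅ ∈ τ? Yes; X ∈ τ? Yes.
Axiom (T2/T3): check pairwise unions and intersections of members of τ.
Counterexample for (T3): {foxtrot, golf} ∩ {golf, hotel} = {golf} ∉ τ. Therefore τ is NOT a topology.


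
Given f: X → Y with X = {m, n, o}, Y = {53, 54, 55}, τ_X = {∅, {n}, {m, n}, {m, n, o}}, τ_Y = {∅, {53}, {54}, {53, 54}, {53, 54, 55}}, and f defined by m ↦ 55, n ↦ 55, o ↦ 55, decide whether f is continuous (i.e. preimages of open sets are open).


f IS continuous.

Compute f^{-1}(U) for each U ∈ τ_Y:
  U = ∅: f^{-1}(U) = ∅ ∈ τ_X ✓.
  U = {53}: f^{-1}(U) = ∅ ∈ τ_X ✓.
  U = {54}: f^{-1}(U) = ∅ ∈ τ_X ✓.
  U = {53, 54}: f^{-1}(U) = ∅ ∈ τ_X ✓.
  U = {53, 54, 55}: f^{-1}(U) = {m, n, o} ∈ τ_X ✓.
Every preimage lies in τ_X, so f IS continuous.


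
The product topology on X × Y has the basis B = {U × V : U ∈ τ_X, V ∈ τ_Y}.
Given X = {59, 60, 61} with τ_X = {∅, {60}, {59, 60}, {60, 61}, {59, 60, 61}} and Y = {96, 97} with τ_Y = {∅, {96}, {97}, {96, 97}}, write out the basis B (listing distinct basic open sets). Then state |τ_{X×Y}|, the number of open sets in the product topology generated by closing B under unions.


Basis B = {∅ × ∅, {60} × {96}, {60} × {97}, {59, 60} × {96}, {59, 60} × {97}, {60} × {96, 97}, {60, 61} × {96}, {60, 61} × {97}, {59, 60, 61} × {96}, {59, 60, 61} × {97}, {59, 60} × {96, 97}, {60, 61} × {96, 97}, {59, 60, 61} × {96, 97}}; |τ_{X×Y}| = 25.

Enumerate products U × V with U ∈ τ_X, V ∈ τ_Y (deduplicated):
  ∅ × ∅ = {} (∅)
  {60} × {96} = {(60,96)}
  {60} × {97} = {(60,97)}
  {59, 60} × {96} = {(59,96), (60,96)}
  {59, 60} × {97} = {(59,97), (60,97)}
  {60} × {96, 97} = {(60,96), (60,97)}
  {60, 61} × {96} = {(60,96), (61,96)}
  {60, 61} × {97} = {(60,97), (61,97)}
  {59, 60, 61} × {96} = {(59,96), (60,96), (61,96)}
  {59, 60, 61} × {97} = {(59,97), (60,97), (61,97)}
  {59, 60} × {96, 97} = {(59,96), (59,97), (60,96), (60,97)}
  {60, 61} × {96, 97} = {(60,96), (60,97), (61,96), (61,97)}
  {59, 60, 61} × {96, 97} = {(59,96), (59,97), (60,96), (60,97), (61,96), (61,97)}
These 13 distinct sets form the basis B.
Close under arbitrary unions to get τ_{X×Y}; counting gives |τ_{X×Y}| = 25.


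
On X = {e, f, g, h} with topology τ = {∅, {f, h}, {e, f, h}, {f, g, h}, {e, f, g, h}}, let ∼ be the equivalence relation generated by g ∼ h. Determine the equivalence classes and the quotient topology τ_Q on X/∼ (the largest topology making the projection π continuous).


X/∼ = {[e], [f], [g=h]}; |τ_Q| = 3.

Equivalence classes: [e], [f], [g=h].
Quotient map π: X → X/∼ sends e ↦ [e], f ↦ [f], g ↦ [g=h], h ↦ [g=h].
For each subset V ⊆ X/∼, compute π^{-1}(V) ⊆ X and check whether π^{-1}(V) ∈ τ. V is open in τ_Q iff π^{-1}(V) ∈ τ.
  V = {}: π^{-1}(V) = ∅ ∈ τ ✓.
  V = {[e]}: π^{-1}(V) = {e} ∉ τ ✗.
  V = {[f]}: π^{-1}(V) = {f} ∉ τ ✗.
  V = {[e], [f]}: π^{-1}(V) = {e, f} ∉ τ ✗.
  V = {[g=h]}: π^{-1}(V) = {g, h} ∉ τ ✗.
  V = {[e], [g=h]}: π^{-1}(V) = {e, g, h} ∉ τ ✗.
  V = {[f], [g=h]}: π^{-1}(V) = {f, g, h} ∈ τ ✓.
  V = {[e], [f], [g=h]}: π^{-1}(V) = {e, f, g, h} ∈ τ ✓.
Open sets in the quotient: τ_Q = {{}, {[f], [g=h]}, {[e], [f], [g=h]}} (3 elements).
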